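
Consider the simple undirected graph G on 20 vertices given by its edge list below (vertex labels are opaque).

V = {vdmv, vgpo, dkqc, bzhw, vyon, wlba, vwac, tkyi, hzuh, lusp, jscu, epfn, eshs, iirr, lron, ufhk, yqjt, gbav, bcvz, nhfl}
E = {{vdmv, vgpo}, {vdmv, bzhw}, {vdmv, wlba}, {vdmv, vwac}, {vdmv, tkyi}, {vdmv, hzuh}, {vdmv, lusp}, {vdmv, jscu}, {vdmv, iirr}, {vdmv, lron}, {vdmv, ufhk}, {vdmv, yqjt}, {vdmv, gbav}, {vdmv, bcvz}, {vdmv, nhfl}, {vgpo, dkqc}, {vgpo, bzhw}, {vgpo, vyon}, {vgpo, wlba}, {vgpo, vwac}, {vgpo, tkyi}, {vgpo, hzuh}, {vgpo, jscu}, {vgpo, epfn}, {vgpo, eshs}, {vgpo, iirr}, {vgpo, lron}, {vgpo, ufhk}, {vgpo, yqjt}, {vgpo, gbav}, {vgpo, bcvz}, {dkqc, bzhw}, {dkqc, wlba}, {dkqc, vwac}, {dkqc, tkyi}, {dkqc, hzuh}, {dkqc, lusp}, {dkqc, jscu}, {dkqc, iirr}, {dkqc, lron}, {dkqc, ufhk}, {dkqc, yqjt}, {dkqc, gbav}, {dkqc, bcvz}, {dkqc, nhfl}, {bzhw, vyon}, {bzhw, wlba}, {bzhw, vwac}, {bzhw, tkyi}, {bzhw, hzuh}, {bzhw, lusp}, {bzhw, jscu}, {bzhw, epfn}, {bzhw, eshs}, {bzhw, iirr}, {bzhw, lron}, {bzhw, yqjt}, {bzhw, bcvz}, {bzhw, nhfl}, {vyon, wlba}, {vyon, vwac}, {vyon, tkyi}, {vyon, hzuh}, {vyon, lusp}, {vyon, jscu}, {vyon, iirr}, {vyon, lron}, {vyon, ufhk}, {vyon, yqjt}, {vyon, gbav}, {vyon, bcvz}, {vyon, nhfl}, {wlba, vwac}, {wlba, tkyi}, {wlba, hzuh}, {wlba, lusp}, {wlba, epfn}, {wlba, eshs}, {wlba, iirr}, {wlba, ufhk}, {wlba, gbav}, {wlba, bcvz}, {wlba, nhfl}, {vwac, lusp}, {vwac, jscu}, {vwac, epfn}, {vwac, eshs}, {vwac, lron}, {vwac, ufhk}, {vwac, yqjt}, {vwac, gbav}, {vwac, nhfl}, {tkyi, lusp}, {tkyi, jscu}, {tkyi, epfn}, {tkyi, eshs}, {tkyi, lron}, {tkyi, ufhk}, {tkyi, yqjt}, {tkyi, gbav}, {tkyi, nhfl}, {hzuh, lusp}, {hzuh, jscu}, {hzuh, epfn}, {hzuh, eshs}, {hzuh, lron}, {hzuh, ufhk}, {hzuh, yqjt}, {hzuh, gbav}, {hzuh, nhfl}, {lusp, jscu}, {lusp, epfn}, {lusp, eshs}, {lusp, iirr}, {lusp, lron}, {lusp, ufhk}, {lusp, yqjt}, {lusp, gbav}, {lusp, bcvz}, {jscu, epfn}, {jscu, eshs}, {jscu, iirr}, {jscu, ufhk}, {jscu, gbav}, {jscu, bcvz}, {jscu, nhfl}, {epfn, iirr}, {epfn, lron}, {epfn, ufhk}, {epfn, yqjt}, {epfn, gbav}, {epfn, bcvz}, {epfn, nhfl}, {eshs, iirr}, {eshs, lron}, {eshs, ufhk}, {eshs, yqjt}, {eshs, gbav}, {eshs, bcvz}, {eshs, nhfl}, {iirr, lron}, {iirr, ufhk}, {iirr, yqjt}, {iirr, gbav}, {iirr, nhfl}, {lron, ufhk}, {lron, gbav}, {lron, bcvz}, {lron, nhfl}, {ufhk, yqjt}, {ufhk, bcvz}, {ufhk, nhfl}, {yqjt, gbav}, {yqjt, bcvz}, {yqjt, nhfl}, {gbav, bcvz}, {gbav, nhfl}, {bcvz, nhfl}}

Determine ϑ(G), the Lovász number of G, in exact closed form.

Vertex vyon has 15 neighbors: vgpo, bzhw, wlba, vwac, tkyi, hzuh, lusp, jscu, iirr, lron, ufhk, yqjt, gbav, bcvz, nhfl.
Vertex vdmv has 15 neighbors: vgpo, bzhw, wlba, vwac, tkyi, hzuh, lusp, jscu, iirr, lron, ufhk, yqjt, gbav, bcvz, nhfl.
Vertex bcvz has 15 neighbors: vdmv, vgpo, dkqc, bzhw, vyon, wlba, lusp, jscu, epfn, eshs, lron, ufhk, yqjt, gbav, nhfl.
Vertex vgpo has 17 neighbors: vdmv, dkqc, bzhw, vyon, wlba, vwac, tkyi, hzuh, jscu, epfn, eshs, iirr, lron, ufhk, yqjt, gbav, bcvz.
Complete multipartite on [5, 5, 4, 3, 3]: sandwich collapses at ϑ=5.
= 5.00000… (decimal).
5 ≤ 5 ≤ 5: collapsed.

5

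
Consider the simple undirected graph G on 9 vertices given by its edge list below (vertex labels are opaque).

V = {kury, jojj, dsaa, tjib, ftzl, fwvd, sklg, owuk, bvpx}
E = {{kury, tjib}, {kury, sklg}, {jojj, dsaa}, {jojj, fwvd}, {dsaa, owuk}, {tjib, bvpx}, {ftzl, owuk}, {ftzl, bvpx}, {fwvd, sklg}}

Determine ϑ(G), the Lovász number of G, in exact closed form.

9*cos(pi/9)/(cos(pi/9) + 1)

deg(tjib) = 2; N(tjib) = {kury, bvpx}.
Vertex ftzl has 2 neighbors: owuk, bvpx.
deg(jojj) = 2; N(jojj) = {dsaa, fwvd}.
N(fwvd) = {jojj, sklg}, |N(fwvd)| = 2.
Regular of degree 2 on 9 vertices: connected 2-regular on 9 ⇒ C_{9}.
The 5 distinct eigenvalues: [2.0, 1.532089, 0.347296, -1.0, -1.879385].
Lovász (edge-transitive): ϑ = −9·(-2*cos(pi/9))/((2)−(-2*cos(pi/9))) = 9*cos(pi/9)/(cos(pi/9) + 1).
= 4.360089581… (decimal).
α=4, χ(Ḡ)=5; ϑ=9*cos(pi/9)/(cos(pi/9) + 1) lies between (both strict).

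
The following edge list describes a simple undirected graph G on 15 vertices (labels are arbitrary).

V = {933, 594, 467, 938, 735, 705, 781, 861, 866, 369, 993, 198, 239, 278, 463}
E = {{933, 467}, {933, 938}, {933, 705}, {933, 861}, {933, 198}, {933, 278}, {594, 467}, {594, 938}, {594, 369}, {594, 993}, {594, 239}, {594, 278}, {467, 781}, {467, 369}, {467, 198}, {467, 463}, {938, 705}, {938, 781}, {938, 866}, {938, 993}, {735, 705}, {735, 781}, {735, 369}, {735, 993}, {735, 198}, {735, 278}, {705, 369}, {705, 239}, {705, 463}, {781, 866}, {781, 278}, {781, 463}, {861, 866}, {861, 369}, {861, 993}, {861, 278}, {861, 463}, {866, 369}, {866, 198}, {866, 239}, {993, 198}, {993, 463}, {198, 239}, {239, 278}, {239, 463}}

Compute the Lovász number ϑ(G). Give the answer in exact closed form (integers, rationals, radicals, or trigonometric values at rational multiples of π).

5

deg(239) = 6; N(239) = {594, 705, 866, 198, 278, 463}.
N(369) = {594, 467, 735, 705, 861, 866}, |N(369)| = 6.
Vertex 594 has 6 neighbors: 467, 938, 369, 993, 239, 278.
Vertex 938 has 6 neighbors: 933, 594, 705, 781, 866, 993.
15-vertex 6-regular graph: this is K(6,2), the Kneser graph.
Distinct eigenvalues (to 5 d.p.): [6.0, 1.0, -3.0].
ϑ = −N·λ_min/(λ_max−λ_min) = −15·(-3)/(6−(-3)) = 5.
Numerically 5.0000000.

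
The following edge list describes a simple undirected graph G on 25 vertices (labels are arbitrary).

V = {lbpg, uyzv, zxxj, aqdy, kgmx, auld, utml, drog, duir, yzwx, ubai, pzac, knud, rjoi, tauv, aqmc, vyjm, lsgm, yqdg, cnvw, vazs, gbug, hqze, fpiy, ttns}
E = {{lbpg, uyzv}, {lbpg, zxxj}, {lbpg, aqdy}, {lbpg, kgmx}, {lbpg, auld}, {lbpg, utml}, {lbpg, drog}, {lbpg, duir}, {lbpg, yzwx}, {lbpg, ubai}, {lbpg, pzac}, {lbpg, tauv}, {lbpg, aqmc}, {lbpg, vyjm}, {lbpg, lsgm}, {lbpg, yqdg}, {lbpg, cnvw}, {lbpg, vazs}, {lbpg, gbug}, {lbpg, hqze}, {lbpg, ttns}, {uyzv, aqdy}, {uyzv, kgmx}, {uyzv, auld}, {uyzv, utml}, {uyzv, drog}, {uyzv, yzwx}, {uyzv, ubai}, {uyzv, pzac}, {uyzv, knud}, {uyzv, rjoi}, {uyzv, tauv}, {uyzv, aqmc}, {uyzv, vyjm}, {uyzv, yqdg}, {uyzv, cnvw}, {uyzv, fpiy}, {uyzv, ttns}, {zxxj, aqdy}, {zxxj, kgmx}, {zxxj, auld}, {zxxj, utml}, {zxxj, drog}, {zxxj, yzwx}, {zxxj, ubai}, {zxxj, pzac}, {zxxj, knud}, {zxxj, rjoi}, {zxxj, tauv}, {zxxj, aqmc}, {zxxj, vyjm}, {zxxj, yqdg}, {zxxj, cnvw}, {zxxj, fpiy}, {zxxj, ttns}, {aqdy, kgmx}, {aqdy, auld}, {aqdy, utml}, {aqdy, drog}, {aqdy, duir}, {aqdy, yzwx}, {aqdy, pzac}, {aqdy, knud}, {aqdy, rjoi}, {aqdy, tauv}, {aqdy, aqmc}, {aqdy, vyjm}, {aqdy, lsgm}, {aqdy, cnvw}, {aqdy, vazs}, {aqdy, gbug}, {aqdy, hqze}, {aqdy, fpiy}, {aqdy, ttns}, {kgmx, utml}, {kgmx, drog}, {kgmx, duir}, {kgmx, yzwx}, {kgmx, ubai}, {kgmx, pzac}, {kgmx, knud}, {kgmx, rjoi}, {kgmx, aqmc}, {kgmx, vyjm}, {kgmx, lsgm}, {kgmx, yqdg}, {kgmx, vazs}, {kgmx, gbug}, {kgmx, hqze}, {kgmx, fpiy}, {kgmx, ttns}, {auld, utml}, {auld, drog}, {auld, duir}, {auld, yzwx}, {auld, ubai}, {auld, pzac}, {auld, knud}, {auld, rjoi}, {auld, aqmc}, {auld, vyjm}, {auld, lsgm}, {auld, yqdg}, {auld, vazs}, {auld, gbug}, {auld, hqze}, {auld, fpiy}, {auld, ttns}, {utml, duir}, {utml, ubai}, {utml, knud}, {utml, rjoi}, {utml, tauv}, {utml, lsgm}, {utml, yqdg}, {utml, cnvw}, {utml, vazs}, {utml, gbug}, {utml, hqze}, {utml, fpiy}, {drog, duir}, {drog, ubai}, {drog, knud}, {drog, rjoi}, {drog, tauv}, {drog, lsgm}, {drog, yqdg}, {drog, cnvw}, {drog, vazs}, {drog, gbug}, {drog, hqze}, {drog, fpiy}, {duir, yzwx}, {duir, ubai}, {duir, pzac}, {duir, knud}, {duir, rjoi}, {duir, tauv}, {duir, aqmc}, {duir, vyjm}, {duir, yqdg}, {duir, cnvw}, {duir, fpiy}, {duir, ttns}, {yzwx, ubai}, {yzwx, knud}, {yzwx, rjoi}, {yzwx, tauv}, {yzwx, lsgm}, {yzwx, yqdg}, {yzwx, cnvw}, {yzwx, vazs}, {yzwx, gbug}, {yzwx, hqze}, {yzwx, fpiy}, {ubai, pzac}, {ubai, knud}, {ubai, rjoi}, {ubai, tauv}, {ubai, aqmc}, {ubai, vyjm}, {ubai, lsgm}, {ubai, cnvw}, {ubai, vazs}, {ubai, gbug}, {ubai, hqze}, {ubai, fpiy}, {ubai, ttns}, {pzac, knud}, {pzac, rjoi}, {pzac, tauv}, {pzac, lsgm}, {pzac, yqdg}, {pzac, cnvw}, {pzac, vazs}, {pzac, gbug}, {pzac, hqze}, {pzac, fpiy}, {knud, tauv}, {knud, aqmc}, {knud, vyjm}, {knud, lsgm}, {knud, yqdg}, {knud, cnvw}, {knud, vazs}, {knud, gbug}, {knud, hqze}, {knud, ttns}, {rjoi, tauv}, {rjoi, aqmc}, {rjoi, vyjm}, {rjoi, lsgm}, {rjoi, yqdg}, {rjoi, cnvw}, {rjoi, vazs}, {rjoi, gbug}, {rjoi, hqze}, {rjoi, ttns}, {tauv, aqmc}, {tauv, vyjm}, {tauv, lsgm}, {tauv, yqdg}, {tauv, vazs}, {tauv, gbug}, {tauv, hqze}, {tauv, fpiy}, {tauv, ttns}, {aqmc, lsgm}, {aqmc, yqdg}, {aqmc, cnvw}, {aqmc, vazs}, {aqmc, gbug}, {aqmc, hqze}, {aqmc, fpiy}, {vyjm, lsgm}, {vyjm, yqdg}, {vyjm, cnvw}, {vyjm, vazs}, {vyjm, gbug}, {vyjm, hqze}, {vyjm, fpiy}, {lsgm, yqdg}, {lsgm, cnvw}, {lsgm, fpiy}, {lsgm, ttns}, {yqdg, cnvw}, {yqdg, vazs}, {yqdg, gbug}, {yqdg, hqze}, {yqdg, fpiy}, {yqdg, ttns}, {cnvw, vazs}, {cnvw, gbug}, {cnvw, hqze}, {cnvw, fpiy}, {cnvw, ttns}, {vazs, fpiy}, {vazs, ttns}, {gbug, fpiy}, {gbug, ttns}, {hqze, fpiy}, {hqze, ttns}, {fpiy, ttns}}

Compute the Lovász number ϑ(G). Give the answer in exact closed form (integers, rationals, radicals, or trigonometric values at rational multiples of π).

7

deg(vazs) = 18; N(vazs) = {lbpg, aqdy, kgmx, auld, utml, drog, yzwx, ubai, pzac, knud, rjoi, tauv, aqmc, vyjm, yqdg, cnvw, fpiy, ttns}.
N(yzwx) = {lbpg, uyzv, zxxj, aqdy, kgmx, auld, duir, ubai, knud, rjoi, tauv, lsgm, yqdg, cnvw, vazs, gbug, hqze, fpiy}, |N(yzwx)| = 18.
N(vyjm) = {lbpg, uyzv, zxxj, aqdy, kgmx, auld, duir, ubai, knud, rjoi, tauv, lsgm, yqdg, cnvw, vazs, gbug, hqze, fpiy}, |N(vyjm)| = 18.
N(rjoi) = {uyzv, zxxj, aqdy, kgmx, auld, utml, drog, duir, yzwx, ubai, pzac, tauv, aqmc, vyjm, lsgm, yqdg, cnvw, vazs, gbug, hqze, ttns}, |N(rjoi)| = 21.
Complete multipartite on [7, 7, 4, 4, 3]: sandwich collapses at ϑ=7.
ϑ(G) ≈ 7.0000.
7 ≤ 7 ≤ 7: collapsed.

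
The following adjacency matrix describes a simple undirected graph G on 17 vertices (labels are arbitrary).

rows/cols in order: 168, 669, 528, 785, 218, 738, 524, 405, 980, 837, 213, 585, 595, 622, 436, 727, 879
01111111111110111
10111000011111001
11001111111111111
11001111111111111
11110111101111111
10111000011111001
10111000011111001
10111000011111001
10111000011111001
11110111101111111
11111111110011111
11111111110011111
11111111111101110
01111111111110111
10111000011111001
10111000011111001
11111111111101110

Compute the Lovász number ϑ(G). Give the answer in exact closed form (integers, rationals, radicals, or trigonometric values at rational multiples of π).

7

deg(213) = 15; N(213) = {168, 669, 528, 785, 218, 738, 524, 405, 980, 837, 595, 622, 436, 727, 879}.
N(879) = {168, 669, 528, 785, 218, 738, 524, 405, 980, 837, 213, 585, 622, 436, 727}, |N(879)| = 15.
N(524) = {168, 528, 785, 218, 837, 213, 585, 595, 622, 879}, |N(524)| = 10.
deg(837) = 15; N(837) = {168, 669, 528, 785, 738, 524, 405, 980, 213, 585, 595, 622, 436, 727, 879}.
Complete multipartite on [7, 2, 2, 2, 2, 2]: sandwich collapses at ϑ=7.
= 7.0000000… (decimal).
α=7, χ(Ḡ)=7; ϑ=7 lies between (collapsed).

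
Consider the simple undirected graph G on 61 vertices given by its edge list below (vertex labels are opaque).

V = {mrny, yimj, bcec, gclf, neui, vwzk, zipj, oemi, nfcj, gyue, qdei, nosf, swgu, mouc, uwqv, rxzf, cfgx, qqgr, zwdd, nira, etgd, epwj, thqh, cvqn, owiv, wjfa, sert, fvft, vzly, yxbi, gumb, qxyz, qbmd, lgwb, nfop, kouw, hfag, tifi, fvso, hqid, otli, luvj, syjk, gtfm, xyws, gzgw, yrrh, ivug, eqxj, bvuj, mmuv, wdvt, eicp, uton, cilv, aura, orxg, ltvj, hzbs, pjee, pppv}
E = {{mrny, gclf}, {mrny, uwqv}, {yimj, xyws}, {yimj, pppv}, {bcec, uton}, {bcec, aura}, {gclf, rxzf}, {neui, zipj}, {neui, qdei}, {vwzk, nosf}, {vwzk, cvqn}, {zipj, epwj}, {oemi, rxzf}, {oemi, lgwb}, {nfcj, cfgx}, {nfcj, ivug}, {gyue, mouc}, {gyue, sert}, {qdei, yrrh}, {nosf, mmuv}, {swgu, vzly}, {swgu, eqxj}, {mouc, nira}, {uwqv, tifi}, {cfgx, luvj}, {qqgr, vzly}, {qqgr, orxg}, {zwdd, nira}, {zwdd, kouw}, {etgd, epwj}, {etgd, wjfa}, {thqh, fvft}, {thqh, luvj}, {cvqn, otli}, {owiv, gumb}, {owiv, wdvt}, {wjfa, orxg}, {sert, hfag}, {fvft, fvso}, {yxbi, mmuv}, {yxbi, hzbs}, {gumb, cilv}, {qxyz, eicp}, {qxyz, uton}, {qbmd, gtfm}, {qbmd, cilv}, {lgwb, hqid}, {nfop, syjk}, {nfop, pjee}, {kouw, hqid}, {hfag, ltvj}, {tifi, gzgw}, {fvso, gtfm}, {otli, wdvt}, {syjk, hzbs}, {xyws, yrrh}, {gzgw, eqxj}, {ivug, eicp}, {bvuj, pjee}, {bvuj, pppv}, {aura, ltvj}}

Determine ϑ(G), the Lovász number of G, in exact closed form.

61*cos(pi/61)/(cos(pi/61) + 1)

deg(gumb) = 2; N(gumb) = {owiv, cilv}.
Vertex neui has 2 neighbors: zipj, qdei.
Vertex rxzf has 2 neighbors: gclf, oemi.
N(qdei) = {neui, yrrh}, |N(qdei)| = 2.
Regular of degree 2 on 61 vertices: connected 2-regular on 61 ⇒ C_{61}.
spec(A) ≈ [2.0, 1.9894, 1.9577, 1.9053, 1.8326, 1.7406, 1.6301, 1.5023, 1.3585, 1.2004, 1.0296, 0.8478, 0.6571, 0.4594, 0.2568, 0.0515, -0.1544, -0.3586, -0.559, -0.7535, -0.94, -1.1165, -1.2812, -1.4323, -1.5682, -1.6876, -1.789, -1.8714, -1.9341, -1.9762, -1.9973] (distinct, 4 d.p.).
Lovász (edge-transitive): ϑ = −61·(-2*cos(pi/61))/((2)−(-2*cos(pi/61))) = 61*cos(pi/61)/(cos(pi/61) + 1).
= 30.4797665… (decimal).
α=30, χ(Ḡ)=31; ϑ=61*cos(pi/61)/(cos(pi/61) + 1) lies between (both strict).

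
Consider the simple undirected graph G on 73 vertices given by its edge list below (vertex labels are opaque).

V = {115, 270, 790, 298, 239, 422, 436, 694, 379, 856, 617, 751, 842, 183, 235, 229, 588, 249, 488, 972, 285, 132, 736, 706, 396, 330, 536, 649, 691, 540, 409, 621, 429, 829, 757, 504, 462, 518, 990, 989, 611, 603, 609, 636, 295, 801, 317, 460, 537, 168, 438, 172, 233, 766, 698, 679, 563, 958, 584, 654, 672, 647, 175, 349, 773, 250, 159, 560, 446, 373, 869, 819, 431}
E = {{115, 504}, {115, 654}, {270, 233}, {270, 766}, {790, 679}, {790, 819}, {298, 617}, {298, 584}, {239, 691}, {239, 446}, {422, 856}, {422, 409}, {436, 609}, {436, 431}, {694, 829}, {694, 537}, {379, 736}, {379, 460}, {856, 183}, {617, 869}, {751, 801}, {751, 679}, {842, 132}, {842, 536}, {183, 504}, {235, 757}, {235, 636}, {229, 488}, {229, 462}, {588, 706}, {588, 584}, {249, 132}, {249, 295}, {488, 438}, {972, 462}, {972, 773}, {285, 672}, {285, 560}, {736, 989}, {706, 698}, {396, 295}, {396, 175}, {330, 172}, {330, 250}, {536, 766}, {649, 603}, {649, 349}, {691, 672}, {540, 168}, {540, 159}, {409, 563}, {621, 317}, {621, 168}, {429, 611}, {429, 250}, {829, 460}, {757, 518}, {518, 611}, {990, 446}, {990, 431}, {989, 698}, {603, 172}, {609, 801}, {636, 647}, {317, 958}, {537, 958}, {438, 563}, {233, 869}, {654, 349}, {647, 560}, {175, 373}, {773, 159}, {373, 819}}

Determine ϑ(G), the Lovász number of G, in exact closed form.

73*cos(pi/73)/(cos(pi/73) + 1)

Vertex 842 has 2 neighbors: 132, 536.
Vertex 295 has 2 neighbors: 249, 396.
N(990) = {446, 431}, |N(990)| = 2.
deg(958) = 2; N(958) = {317, 537}.
Regular of degree 2 on 73 vertices: a single 73-cycle (edge-transitive).
A has 37 distinct eigenvalues ≈ [2.0, 1.992596, 1.97044, 1.933696, 1.882635, 1.817635, 1.739179, 1.647846, 1.544313, 1.429347, 1.303798, 1.168596, 1.024743, 0.873302, 0.715396, 0.552194, 0.384903, 0.214763, 0.043032, -0.129017, -0.300111, -0.468983, -0.634383, -0.795086, -0.949902, -1.097686, -1.237343, -1.367839, -1.488208, -1.597559, -1.695082, -1.780055, -1.85185, -1.909934, -1.953877, -1.983355, -1.998148].
λ_max=2, λ_min=-2*cos(pi/73); ϑ = −73·λ_min/(λ_max−λ_min) = 73*cos(pi/73)/(cos(pi/73) + 1).
Numerically 36.48309.
36 ≤ 73*cos(pi/73)/(cos(pi/73) + 1) ≤ 37: both strict.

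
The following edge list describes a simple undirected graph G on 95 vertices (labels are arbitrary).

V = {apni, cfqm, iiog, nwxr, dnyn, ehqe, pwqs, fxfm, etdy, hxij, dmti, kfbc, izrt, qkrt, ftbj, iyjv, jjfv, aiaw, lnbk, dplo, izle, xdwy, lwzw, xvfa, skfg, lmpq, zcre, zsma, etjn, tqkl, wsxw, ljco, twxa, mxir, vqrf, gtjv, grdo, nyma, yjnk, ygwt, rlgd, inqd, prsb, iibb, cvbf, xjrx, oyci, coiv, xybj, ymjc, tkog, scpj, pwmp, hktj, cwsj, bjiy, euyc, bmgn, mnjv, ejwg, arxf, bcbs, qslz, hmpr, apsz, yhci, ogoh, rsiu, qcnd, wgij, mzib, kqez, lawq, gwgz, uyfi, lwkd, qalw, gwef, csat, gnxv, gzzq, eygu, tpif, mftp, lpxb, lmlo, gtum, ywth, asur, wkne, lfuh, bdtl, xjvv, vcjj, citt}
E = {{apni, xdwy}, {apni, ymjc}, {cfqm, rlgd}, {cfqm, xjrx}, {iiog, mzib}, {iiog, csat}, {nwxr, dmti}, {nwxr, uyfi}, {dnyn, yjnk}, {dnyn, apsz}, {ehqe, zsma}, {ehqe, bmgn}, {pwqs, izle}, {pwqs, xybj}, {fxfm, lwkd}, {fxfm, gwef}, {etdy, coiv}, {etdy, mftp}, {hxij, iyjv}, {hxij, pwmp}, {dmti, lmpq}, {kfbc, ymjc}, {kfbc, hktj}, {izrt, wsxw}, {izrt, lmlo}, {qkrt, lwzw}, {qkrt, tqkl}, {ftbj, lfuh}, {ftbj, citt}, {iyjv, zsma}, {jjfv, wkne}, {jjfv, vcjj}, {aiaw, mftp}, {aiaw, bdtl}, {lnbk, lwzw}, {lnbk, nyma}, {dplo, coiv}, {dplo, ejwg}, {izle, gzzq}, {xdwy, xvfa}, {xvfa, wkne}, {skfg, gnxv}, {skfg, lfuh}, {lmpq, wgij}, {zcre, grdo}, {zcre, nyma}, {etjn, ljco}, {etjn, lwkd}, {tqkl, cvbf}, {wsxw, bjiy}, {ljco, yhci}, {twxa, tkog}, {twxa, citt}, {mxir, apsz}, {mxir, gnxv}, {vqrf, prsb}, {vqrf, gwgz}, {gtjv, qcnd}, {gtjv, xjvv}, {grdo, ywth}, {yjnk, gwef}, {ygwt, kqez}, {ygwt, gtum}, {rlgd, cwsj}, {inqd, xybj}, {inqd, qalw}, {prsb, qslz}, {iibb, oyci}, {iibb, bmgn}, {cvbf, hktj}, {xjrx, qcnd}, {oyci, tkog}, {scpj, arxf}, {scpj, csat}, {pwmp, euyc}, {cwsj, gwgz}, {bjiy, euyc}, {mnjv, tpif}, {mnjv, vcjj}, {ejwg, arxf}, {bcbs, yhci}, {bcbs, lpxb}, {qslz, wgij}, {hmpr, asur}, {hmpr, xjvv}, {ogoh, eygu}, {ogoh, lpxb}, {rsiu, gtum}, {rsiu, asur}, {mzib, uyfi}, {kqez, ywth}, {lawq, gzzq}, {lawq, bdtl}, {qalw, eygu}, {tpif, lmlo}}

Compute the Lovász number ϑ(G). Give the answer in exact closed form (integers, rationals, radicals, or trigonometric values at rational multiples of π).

Vertex wgij has 2 neighbors: lmpq, qslz.
deg(coiv) = 2; N(coiv) = {etdy, dplo}.
Vertex csat has 2 neighbors: iiog, scpj.
Vertex ejwg has 2 neighbors: dplo, arxf.
Every vertex has degree 2 (N=95); the odd cycle C_{95}.
A has 48 distinct eigenvalues ≈ [2.0, 1.995627, 1.982528, 1.96076, 1.930418, 1.891634, 1.84458, 1.789459, 1.726513, 1.656018, 1.578281, 1.493643, 1.402474, 1.305172, 1.202162, 1.093896, 0.980847, 0.863509, 0.742394, 0.618034, 0.490971, 0.361761, 0.230969, 0.099168, -0.033068, -0.165159, -0.296527, -0.426599, -0.554806, -0.680586, -0.803391, -0.922682, -1.037939, -1.148657, -1.254353, -1.354563, -1.44885, -1.536802, -1.618034, -1.692191, -1.758948, -1.818013, -1.869129, -1.912072, -1.946653, -1.972723, -1.990166, -1.998907].
Lovász: ϑ = −95(-2*cos(pi/95))/(2+-(-1)*2*cos(pi/95)) = 95*cos(pi/95)/(cos(pi/95) + 1).
= 47.487011311… (decimal).
α=47, χ(Ḡ)=48; ϑ=95*cos(pi/95)/(cos(pi/95) + 1) lies between (both strict).

95*cos(pi/95)/(cos(pi/95) + 1)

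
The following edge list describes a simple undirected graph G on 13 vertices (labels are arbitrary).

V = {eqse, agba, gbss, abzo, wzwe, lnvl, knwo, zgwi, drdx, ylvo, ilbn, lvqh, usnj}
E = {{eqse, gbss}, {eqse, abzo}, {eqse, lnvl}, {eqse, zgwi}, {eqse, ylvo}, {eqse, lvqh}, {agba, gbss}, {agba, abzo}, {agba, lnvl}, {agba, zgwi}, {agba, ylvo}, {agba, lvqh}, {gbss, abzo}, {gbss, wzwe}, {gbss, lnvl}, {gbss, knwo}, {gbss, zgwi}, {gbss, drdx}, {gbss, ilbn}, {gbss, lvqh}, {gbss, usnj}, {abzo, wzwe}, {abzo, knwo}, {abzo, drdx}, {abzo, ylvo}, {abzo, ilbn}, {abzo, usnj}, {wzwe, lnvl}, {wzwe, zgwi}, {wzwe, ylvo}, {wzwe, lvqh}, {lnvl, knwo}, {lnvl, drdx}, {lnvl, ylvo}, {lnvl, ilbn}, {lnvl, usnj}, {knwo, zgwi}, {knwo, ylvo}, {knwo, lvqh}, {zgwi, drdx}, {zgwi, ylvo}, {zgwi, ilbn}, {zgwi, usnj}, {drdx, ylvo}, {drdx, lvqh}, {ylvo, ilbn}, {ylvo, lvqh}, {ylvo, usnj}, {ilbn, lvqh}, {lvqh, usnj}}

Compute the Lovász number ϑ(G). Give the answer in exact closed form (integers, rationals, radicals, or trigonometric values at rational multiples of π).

7

Vertex knwo has 6 neighbors: gbss, abzo, lnvl, zgwi, ylvo, lvqh.
Vertex drdx has 6 neighbors: gbss, abzo, lnvl, zgwi, ylvo, lvqh.
Vertex zgwi has 9 neighbors: eqse, agba, gbss, wzwe, knwo, drdx, ylvo, ilbn, usnj.
N(abzo) = {eqse, agba, gbss, wzwe, knwo, drdx, ylvo, ilbn, usnj}, |N(abzo)| = 9.
Complete multipartite on [7, 4, 2]: sandwich collapses at ϑ=7.
≈ 7.000000 (to 6 d.p.).
Check 7 ≤ 7 ≤ 7: collapsed.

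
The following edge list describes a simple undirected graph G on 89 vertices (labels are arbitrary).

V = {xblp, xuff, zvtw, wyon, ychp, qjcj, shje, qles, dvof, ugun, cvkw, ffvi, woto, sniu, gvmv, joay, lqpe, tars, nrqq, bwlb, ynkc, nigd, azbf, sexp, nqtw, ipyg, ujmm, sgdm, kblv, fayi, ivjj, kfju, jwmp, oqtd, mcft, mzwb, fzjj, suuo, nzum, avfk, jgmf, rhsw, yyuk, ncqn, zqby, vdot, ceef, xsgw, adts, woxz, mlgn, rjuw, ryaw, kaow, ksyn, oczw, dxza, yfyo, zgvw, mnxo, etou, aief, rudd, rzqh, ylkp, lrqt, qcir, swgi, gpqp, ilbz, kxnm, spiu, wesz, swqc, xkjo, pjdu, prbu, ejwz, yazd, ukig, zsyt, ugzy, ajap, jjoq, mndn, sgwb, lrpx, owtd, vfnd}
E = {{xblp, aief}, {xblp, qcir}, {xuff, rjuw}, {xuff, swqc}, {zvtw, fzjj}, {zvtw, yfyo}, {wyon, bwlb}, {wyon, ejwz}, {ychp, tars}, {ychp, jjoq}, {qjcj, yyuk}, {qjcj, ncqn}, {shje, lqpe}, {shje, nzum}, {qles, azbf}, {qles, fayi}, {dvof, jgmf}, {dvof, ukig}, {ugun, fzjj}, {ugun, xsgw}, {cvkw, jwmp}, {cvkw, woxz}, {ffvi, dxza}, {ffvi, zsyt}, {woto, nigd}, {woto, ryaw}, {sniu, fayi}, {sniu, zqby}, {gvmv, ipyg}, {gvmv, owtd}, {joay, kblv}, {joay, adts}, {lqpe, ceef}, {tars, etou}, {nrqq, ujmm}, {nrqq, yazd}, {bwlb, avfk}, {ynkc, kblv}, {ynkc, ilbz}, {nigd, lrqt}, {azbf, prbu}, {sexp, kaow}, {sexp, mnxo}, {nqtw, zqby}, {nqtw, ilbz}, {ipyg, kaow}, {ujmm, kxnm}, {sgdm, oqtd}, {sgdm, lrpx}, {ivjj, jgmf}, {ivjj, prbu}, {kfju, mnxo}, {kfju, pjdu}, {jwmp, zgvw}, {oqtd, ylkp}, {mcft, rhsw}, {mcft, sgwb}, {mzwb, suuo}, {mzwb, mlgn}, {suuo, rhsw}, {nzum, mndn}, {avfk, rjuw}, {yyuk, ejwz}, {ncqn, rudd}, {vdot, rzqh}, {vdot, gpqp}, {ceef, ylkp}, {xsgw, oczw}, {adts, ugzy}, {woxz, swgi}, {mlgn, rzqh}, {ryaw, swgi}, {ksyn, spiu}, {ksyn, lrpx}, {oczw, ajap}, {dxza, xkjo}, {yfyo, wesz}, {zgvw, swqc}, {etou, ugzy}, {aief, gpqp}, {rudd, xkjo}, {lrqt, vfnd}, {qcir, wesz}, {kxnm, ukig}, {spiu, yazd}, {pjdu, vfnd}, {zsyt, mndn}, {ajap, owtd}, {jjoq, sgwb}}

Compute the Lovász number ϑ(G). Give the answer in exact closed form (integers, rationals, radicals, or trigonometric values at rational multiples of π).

89*cos(pi/89)/(cos(pi/89) + 1)

deg(swqc) = 2; N(swqc) = {xuff, zgvw}.
Vertex ffvi has 2 neighbors: dxza, zsyt.
N(woxz) = {cvkw, swgi}, |N(woxz)| = 2.
N(qcir) = {xblp, wesz}, |N(qcir)| = 2.
2-regular, N=89; a single 89-cycle (edge-transitive).
spec(A) ≈ [2.0, 1.995, 1.98, 1.955, 1.921, 1.877, 1.823, 1.761, 1.689, 1.61, 1.522, 1.427, 1.324, 1.215, 1.1, 0.98, 0.854, 0.724, 0.591, 0.455, 0.316, 0.176, 0.035, -0.106, -0.246, -0.386, -0.523, -0.658, -0.79, -0.917, -1.04, -1.158, -1.27, -1.376, -1.475, -1.567, -1.651, -1.726, -1.793, -1.851, -1.9, -1.939, -1.969, -1.989, -1.999] (distinct, 3 d.p.).
−89·(-2*cos(pi/89)) / ((2)−(-2*cos(pi/89))) = 89*cos(pi/89)/(cos(pi/89) + 1) = ϑ(G).
ϑ(G) ≈ 44.48613532.
44 ≤ 89*cos(pi/89)/(cos(pi/89) + 1) ≤ 45: both strict.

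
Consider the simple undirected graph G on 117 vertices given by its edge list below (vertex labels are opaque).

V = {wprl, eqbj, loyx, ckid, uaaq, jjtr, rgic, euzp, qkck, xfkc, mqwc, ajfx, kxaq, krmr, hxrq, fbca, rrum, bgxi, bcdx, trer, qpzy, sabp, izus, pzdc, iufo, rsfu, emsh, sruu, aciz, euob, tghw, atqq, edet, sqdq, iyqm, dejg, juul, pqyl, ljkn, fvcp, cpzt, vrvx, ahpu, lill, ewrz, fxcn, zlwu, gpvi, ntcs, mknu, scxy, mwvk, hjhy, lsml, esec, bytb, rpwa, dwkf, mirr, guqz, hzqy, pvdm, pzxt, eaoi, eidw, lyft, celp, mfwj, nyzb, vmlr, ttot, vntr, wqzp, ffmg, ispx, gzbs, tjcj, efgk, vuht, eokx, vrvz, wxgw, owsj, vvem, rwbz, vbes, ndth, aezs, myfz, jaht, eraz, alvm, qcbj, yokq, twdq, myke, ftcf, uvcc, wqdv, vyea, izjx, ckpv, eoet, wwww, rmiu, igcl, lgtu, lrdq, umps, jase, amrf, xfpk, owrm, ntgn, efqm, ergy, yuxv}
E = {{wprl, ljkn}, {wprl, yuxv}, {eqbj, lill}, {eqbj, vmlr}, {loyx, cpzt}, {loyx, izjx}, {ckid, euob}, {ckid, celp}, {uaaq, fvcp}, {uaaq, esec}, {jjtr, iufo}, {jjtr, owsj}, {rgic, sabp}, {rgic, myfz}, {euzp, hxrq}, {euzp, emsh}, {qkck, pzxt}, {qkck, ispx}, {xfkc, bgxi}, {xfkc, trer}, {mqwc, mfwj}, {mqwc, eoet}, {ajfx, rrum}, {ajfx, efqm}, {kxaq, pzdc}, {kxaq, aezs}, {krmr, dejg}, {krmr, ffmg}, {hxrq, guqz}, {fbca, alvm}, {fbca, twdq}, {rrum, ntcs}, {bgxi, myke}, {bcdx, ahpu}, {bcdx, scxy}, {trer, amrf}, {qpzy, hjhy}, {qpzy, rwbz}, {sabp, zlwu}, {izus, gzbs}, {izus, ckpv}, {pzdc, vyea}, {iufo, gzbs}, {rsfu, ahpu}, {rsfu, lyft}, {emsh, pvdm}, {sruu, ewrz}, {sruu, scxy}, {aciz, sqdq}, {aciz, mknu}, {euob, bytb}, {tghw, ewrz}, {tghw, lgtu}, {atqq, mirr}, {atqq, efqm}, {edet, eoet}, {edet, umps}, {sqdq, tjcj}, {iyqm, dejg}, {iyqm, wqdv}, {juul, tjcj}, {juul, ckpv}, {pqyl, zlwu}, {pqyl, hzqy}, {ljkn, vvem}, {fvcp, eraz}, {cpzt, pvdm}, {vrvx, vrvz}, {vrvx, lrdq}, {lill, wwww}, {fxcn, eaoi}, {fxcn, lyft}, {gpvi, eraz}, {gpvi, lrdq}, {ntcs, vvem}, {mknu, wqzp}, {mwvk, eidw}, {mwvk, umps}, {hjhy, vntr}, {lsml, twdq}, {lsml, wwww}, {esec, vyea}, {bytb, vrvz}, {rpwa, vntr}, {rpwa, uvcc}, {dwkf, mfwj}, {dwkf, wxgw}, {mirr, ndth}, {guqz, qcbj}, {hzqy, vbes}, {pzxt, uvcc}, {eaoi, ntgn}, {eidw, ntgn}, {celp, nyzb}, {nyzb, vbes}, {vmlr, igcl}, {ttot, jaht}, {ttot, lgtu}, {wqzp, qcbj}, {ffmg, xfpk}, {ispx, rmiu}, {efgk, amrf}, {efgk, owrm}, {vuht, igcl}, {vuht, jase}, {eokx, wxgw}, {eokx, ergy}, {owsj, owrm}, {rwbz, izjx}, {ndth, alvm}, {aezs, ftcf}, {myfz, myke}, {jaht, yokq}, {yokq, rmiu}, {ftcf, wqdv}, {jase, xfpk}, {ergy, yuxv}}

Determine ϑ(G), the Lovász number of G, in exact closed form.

117*cos(pi/117)/(cos(pi/117) + 1)

N(cpzt) = {loyx, pvdm}, |N(cpzt)| = 2.
Vertex qpzy has 2 neighbors: hjhy, rwbz.
N(krmr) = {dejg, ffmg}, |N(krmr)| = 2.
N(eaoi) = {fxcn, ntgn}, |N(eaoi)| = 2.
117-vertex 2-regular graph: a single 117-cycle (edge-transitive).
Distinct eigenvalues (to 5 d.p.): [2.0, 1.99712, 1.98848, 1.9741, 1.95403, 1.92833, 1.89707, 1.86034, 1.81825, 1.77091, 1.71847, 1.66107, 1.59889, 1.53209, 1.46087, 1.38545, 1.30603, 1.22284, 1.13613, 1.04614, 0.95314, 0.85739, 0.75916, 0.65875, 0.55643, 0.45252, 0.3473, 0.24107, 0.13416, 0.02685, -0.08053, -0.18768, -0.29429, -0.40005, -0.50466, -0.60781, -0.70921, -0.80856, -0.90559, -1.0, -1.09153, -1.17991, -1.26489, -1.34622, -1.42367, -1.49702, -1.56605, -1.63057, -1.69038, -1.74532, -1.79523, -1.83996, -1.87939, -1.91339, -1.94188, -1.96478, -1.982, -1.99351, -1.99928].
Lovász (edge-transitive): ϑ = −117·(-2*cos(pi/117))/((2)−(-2*cos(pi/117))) = 117*cos(pi/117)/(cos(pi/117) + 1).
Numerically 58.48945.
Check 58 ≤ 117*cos(pi/117)/(cos(pi/117) + 1) ≤ 59: both strict.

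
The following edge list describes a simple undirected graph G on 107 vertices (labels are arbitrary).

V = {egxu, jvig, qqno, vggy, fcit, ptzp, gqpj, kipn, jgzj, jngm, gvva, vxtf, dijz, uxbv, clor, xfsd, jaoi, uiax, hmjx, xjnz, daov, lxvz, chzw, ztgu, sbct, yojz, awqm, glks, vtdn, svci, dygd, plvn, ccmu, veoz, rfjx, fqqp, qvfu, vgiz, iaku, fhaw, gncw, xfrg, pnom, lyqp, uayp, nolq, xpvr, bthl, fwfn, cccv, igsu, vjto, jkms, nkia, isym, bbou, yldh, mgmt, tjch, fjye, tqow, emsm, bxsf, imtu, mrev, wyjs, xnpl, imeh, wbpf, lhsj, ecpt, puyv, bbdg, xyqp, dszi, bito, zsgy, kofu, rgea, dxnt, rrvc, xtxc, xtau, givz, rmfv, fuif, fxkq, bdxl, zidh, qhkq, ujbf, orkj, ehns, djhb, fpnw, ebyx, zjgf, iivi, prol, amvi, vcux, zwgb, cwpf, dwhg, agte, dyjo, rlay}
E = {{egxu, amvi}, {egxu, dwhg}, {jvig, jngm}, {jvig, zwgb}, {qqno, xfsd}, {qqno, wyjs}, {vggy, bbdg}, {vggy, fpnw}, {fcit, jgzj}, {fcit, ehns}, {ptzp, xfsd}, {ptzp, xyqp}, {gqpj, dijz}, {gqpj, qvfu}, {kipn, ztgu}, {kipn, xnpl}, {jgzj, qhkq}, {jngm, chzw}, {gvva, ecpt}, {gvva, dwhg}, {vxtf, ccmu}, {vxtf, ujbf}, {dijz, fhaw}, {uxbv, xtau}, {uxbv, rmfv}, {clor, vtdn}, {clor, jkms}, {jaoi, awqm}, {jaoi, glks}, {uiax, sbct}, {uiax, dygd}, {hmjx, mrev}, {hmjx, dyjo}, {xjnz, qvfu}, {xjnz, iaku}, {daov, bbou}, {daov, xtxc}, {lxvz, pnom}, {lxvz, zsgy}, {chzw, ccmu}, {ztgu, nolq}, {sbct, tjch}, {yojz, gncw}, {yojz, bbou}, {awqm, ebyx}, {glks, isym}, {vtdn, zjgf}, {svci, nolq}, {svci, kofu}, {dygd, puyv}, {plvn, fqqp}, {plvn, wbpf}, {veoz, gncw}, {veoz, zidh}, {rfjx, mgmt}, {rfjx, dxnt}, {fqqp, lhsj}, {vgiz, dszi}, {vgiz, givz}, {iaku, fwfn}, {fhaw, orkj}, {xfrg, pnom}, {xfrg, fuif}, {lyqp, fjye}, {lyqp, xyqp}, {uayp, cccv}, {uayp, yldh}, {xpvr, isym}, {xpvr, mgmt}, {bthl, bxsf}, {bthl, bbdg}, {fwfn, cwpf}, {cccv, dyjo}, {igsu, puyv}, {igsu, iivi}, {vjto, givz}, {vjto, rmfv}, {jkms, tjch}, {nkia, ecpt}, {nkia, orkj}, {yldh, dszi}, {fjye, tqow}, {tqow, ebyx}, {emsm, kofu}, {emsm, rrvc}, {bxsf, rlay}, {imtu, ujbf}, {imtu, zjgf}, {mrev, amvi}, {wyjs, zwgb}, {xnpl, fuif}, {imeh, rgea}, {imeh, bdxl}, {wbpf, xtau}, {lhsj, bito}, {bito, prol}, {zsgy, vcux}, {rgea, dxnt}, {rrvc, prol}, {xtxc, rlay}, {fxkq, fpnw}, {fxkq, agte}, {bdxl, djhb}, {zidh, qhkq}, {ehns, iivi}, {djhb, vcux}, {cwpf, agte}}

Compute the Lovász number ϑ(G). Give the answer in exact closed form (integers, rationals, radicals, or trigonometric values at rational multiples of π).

107*cos(pi/107)/(cos(pi/107) + 1)

Vertex gncw has 2 neighbors: yojz, veoz.
N(nolq) = {ztgu, svci}, |N(nolq)| = 2.
N(zidh) = {veoz, qhkq}, |N(zidh)| = 2.
N(egxu) = {amvi, dwhg}, |N(egxu)| = 2.
Every vertex has degree 2 (N=107); the odd cycle C_{107}.
The 54 distinct eigenvalues: [2.0, 1.99655, 1.98622, 1.96905, 1.94508, 1.91441, 1.87714, 1.8334, 1.78334, 1.72714, 1.66498, 1.59707, 1.52367, 1.44501, 1.36137, 1.27304, 1.18032, 1.08353, 0.983, 0.87909, 0.77214, 0.66254, 0.55065, 0.43686, 0.32157, 0.20516, 0.08805, -0.02936, -0.14667, -0.26348, -0.37938, -0.49397, -0.60685, -0.71765, -0.82597, -0.93145, -1.03371, -1.13241, -1.22721, -1.31777, -1.40379, -1.48498, -1.56104, -1.63173, -1.69679, -1.756, -1.80915, -1.85607, -1.8966, -1.93058, -1.95791, -1.97849, -1.99225, -1.99914].
Lovász: ϑ = −107(-2*cos(pi/107))/(2+-(-1)*2*cos(pi/107)) = 107*cos(pi/107)/(cos(pi/107) + 1).
ϑ(G) ≈ 53.4885.
Check 53 ≤ 107*cos(pi/107)/(cos(pi/107) + 1) ≤ 54: both strict.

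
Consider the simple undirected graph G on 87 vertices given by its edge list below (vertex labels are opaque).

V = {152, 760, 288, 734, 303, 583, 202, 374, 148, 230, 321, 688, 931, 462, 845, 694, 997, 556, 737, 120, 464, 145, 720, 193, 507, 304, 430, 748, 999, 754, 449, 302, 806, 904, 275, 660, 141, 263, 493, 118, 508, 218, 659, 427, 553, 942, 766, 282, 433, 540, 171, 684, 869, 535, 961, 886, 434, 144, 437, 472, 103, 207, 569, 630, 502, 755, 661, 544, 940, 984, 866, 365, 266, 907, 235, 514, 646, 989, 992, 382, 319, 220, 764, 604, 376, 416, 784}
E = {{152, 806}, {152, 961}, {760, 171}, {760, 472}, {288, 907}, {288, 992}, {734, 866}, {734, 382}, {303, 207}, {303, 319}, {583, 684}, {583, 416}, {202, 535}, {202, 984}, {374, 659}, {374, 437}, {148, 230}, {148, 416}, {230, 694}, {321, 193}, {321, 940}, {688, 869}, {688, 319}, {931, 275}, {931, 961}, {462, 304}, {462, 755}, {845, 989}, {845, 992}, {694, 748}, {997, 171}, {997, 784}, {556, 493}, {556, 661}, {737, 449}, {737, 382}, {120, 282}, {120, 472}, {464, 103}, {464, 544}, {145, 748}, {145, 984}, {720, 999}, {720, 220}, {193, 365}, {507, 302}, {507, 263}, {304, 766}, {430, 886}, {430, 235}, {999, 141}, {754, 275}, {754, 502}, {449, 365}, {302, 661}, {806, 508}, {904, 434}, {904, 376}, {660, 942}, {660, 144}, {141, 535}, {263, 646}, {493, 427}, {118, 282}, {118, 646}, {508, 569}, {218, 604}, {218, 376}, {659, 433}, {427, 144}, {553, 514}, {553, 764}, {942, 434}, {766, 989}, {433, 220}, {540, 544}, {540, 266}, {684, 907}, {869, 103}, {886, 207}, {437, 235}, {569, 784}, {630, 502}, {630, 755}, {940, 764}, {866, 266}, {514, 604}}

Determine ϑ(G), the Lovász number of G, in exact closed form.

87*cos(pi/87)/(cos(pi/87) + 1)

N(755) = {462, 630}, |N(755)| = 2.
N(365) = {193, 449}, |N(365)| = 2.
N(144) = {660, 427}, |N(144)| = 2.
deg(304) = 2; N(304) = {462, 766}.
87-vertex 2-regular graph: the odd cycle C_{87}.
A has 44 distinct eigenvalues ≈ [2.0, 1.99479, 1.97917, 1.95324, 1.91713, 1.87102, 1.81515, 1.74982, 1.67537, 1.59219, 1.5007, 1.40139, 1.29477, 1.18141, 1.06188, 0.93682, 0.80687, 0.67272, 0.53506, 0.39461, 0.2521, 0.10828, -0.03611, -0.18031, -0.32356, -0.46513, -0.60428, -0.74028, -0.87241, -1.0, -1.12237, -1.2389, -1.34896, -1.45199, -1.54745, -1.63484, -1.71371, -1.78365, -1.84429, -1.89531, -1.93645, -1.96749, -1.98828, -1.9987].
ϑ = −N·λ_min/(λ_max−λ_min) = −87·(-2*cos(pi/87))/(2−(-2*cos(pi/87))) = 87*cos(pi/87)/(cos(pi/87) + 1).
≈ 43.48582 (to 5 d.p.).
α=43, χ(Ḡ)=44; ϑ=87*cos(pi/87)/(cos(pi/87) + 1) lies between (both strict).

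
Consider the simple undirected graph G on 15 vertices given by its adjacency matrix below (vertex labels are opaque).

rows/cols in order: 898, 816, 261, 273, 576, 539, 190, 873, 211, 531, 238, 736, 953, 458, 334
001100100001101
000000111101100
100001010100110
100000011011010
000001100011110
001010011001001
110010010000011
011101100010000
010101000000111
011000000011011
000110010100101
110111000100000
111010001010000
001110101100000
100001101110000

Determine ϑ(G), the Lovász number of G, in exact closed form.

N(458) = {261, 273, 576, 190, 211, 531}, |N(458)| = 6.
Vertex 190 has 6 neighbors: 898, 816, 576, 873, 458, 334.
Vertex 531 has 6 neighbors: 816, 261, 238, 736, 458, 334.
Vertex 816 has 6 neighbors: 190, 873, 211, 531, 736, 953.
6-regular, N=15; Kneser K(6,2) on C(6,2)=15 vertices.
A has 3 distinct eigenvalues ≈ [6.0, 1.0, -3.0].
−15·(-3) / ((6)−(-3)) = 5 = ϑ(G).
Numerically 5.0000.

5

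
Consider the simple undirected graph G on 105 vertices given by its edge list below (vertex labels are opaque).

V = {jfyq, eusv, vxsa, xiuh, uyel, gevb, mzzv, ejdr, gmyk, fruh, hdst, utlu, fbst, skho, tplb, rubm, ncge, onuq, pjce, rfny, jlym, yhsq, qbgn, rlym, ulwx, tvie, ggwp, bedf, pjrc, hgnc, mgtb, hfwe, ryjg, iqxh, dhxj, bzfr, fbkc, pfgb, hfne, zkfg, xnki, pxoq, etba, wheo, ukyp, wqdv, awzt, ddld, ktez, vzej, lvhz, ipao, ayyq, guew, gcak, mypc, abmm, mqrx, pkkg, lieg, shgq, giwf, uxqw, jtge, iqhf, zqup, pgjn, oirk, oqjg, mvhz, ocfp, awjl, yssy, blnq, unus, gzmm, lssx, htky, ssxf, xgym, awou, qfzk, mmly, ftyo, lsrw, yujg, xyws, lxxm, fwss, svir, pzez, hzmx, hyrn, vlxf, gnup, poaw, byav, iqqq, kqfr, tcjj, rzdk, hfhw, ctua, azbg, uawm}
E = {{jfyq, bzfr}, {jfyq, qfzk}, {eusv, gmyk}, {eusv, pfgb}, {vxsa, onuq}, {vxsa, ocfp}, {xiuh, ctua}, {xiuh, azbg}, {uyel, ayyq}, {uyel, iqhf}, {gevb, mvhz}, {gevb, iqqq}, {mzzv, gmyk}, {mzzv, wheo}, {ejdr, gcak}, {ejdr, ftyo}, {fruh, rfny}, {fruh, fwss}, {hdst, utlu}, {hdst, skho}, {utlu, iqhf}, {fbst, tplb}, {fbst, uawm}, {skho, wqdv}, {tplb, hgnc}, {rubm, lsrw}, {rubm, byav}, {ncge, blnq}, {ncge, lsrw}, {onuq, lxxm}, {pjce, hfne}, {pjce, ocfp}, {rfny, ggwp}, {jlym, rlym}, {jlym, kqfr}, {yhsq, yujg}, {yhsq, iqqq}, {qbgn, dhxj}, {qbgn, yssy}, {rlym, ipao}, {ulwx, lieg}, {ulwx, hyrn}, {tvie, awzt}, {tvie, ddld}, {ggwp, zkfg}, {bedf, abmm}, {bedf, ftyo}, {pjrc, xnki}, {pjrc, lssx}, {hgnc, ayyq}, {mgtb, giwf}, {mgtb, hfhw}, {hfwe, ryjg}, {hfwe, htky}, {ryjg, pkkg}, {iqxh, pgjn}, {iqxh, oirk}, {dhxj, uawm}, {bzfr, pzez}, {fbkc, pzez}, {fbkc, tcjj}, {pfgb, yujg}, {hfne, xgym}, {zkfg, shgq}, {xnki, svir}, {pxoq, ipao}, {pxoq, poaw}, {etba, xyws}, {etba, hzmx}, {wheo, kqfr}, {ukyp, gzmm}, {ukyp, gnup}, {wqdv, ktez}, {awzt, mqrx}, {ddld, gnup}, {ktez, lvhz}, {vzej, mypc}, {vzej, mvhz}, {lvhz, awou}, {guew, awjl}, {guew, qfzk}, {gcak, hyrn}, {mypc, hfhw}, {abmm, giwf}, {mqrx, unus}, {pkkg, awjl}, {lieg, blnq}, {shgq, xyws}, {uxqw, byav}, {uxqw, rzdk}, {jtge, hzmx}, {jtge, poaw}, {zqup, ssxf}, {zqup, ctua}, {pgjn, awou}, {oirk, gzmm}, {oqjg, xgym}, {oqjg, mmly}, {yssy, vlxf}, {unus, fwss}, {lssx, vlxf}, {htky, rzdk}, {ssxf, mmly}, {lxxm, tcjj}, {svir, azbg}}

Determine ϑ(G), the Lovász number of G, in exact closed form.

105*cos(pi/105)/(cos(pi/105) + 1)

Vertex ddld has 2 neighbors: tvie, gnup.
Vertex gnup has 2 neighbors: ukyp, ddld.
Vertex mvhz has 2 neighbors: gevb, vzej.
N(yujg) = {yhsq, pfgb}, |N(yujg)| = 2.
105-vertex 2-regular graph: the odd cycle C_{105}.
The 53 distinct eigenvalues: [2.0, 1.99642, 1.985694, 1.967859, 1.94298, 1.911146, 1.87247, 1.827091, 1.775172, 1.716898, 1.652478, 1.582142, 1.506143, 1.424752, 1.338261, 1.24698, 1.151234, 1.051368, 0.947737, 0.840714, 0.730682, 0.618034, 0.503174, 0.386512, 0.268467, 0.14946, 0.029919, -0.08973, -0.209057, -0.327636, -0.445042, -0.560855, -0.67466, -0.78605, -0.894626, -1.0, -1.101794, -1.199644, -1.293199, -1.382125, -1.466104, -1.544834, -1.618034, -1.685442, -1.746816, -1.801938, -1.850609, -1.892655, -1.927926, -1.956295, -1.977662, -1.991949, -1.999105].
λ_max=2, λ_min=-2*cos(pi/105); ϑ = −105·λ_min/(λ_max−λ_min) = 105*cos(pi/105)/(cos(pi/105) + 1).
Numerically 52.48825.
52 ≤ 105*cos(pi/105)/(cos(pi/105) + 1) ≤ 53: both strict.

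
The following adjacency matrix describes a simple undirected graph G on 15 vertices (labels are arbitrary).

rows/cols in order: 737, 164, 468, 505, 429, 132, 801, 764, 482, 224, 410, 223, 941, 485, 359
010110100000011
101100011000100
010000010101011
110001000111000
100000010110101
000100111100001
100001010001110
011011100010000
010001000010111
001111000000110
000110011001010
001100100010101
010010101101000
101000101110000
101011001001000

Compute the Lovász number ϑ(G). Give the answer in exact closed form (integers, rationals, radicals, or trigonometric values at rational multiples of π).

5

deg(737) = 6; N(737) = {164, 505, 429, 801, 485, 359}.
Vertex 224 has 6 neighbors: 468, 505, 429, 132, 941, 485.
N(482) = {164, 132, 410, 941, 485, 359}, |N(482)| = 6.
N(505) = {737, 164, 132, 224, 410, 223}, |N(505)| = 6.
G on 15 vertices is 6-regular; Kneser K(6,2) on C(6,2)=15 vertices.
Distinct eigenvalues (to 6 d.p.): [6.0, 1.0, -3.0].
With N=15: ϑ(G) = 15·(-1*(-3))/(6−(-3)) = 5.
= 5.000000000… (decimal).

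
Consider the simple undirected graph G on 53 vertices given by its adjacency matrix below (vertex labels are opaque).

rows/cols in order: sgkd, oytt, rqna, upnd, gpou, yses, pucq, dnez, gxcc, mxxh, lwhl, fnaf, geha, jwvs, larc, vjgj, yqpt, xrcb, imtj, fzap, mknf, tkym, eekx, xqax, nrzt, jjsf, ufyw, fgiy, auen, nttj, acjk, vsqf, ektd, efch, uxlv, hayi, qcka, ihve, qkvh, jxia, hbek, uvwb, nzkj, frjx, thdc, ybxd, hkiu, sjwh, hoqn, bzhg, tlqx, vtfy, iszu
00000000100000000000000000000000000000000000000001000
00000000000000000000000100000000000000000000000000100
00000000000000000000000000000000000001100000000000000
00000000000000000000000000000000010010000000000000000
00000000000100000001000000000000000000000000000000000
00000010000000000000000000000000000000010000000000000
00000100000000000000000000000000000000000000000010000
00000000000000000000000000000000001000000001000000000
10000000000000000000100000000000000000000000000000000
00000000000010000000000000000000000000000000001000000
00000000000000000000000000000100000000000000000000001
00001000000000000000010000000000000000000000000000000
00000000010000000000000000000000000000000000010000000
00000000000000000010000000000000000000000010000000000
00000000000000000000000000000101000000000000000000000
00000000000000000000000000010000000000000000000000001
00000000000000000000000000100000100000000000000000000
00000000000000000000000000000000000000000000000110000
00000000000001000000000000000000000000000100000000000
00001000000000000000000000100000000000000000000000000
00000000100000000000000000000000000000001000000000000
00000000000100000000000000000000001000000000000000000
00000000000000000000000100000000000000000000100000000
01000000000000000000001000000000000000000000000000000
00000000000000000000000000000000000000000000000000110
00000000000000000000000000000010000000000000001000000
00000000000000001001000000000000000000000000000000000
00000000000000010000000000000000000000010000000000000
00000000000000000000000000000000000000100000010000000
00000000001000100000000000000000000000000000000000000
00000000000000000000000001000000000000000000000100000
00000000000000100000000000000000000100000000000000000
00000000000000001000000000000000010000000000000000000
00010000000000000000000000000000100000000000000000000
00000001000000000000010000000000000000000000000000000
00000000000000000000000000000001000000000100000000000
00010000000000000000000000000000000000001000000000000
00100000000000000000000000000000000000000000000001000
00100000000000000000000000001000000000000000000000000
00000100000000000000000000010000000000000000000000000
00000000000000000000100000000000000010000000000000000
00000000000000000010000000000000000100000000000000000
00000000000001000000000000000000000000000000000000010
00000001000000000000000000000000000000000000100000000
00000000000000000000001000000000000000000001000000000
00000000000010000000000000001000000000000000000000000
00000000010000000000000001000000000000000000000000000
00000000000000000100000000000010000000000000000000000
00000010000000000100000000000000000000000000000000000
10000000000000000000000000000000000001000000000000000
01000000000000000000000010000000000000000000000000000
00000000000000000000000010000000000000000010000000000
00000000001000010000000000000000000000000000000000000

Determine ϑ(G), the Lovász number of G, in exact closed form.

53*cos(pi/53)/(cos(pi/53) + 1)

N(vjgj) = {fgiy, iszu}, |N(vjgj)| = 2.
N(iszu) = {lwhl, vjgj}, |N(iszu)| = 2.
deg(imtj) = 2; N(imtj) = {jwvs, uvwb}.
Vertex ihve has 2 neighbors: rqna, bzhg.
deg(v) = 2 for all v (|V|=53); a single 53-cycle (edge-transitive).
Distinct eigenvalues (to 5 d.p.): [2.0, 1.98596, 1.94405, 1.87484, 1.77931, 1.65881, 1.51502, 1.34997, 1.16596, 0.96558, 0.75166, 0.52717, 0.29529, 0.05927, -0.17759, -0.41196, -0.64054, -0.86013, -1.06765, -1.26018, -1.43501, -1.58971, -1.72209, -1.83029, -1.9128, -1.96846, -1.99649].
λ_max=2, λ_min=-2*cos(pi/53); ϑ = −53·λ_min/(λ_max−λ_min) = 53*cos(pi/53)/(cos(pi/53) + 1).
ϑ(G) ≈ 26.4767.
26 ≤ 53*cos(pi/53)/(cos(pi/53) + 1) ≤ 27: both strict.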